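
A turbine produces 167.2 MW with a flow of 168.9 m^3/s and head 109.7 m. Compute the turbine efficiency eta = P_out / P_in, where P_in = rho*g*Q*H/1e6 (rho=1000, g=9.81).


P_in = 1000 * 9.81 * 168.9 * 109.7 / 1e6 = 181.7629 MW
eta = 167.2 / 181.7629 = 0.9199


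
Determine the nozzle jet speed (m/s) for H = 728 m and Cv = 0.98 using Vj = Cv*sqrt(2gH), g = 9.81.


Vj = 0.98 * sqrt(2*9.81*728) = 117.1228 m/s


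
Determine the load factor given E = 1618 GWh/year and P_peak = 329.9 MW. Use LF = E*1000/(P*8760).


LF = 1618 * 1000 / (329.9 * 8760) = 0.5599


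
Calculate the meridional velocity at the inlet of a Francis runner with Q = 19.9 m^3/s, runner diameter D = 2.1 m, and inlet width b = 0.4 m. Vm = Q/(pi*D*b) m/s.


Vm = 19.9 / (pi * 2.1 * 0.4) = 7.5409 m/s


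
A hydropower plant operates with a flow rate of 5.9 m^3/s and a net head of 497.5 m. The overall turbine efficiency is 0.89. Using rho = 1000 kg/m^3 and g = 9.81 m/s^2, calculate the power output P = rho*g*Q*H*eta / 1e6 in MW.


P = 1000 * 9.81 * 5.9 * 497.5 * 0.89 / 1e6 = 25.6274 MW


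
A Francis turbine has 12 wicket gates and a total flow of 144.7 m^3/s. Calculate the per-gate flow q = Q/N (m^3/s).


q = 144.7 / 12 = 12.0583 m^3/s


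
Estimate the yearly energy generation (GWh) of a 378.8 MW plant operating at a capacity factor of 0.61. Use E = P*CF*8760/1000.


E = 378.8 * 0.61 * 8760 / 1000 = 2024.1557 GWh


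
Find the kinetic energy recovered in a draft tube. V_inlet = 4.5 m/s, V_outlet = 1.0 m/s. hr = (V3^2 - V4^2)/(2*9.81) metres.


hr = (4.5^2 - 1.0^2) / (2*9.81) = 0.9811 m


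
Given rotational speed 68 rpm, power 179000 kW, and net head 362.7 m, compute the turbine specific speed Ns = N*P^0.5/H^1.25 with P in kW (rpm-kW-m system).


Ns = 68 * 179000^0.5 / 362.7^1.25 = 18.1761


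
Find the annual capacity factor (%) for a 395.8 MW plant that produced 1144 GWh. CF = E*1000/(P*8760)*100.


CF = 1144 * 1000 / (395.8 * 8760) * 100 = 32.9948 %


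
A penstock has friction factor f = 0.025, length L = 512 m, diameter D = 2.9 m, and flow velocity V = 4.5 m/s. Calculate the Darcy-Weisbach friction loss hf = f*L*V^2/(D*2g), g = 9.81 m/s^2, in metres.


hf = 0.025 * 512 * 4.5^2 / (2.9 * 2 * 9.81) = 4.5555 m


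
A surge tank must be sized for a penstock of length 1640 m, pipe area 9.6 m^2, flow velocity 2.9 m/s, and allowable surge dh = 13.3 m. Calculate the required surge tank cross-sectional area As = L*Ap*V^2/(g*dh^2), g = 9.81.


As = 1640 * 9.6 * 2.9^2 / (9.81 * 13.3^2) = 76.3025 m^2


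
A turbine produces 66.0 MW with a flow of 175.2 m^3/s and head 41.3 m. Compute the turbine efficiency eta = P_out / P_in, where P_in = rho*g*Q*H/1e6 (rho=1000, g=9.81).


P_in = 1000 * 9.81 * 175.2 * 41.3 / 1e6 = 70.9828 MW
eta = 66.0 / 70.9828 = 0.9298


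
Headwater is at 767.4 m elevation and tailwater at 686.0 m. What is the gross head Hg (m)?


Hg = 767.4 - 686.0 = 81.4000 m


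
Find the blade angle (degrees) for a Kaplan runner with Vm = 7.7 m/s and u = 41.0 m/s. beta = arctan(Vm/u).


beta = arctan(7.7 / 41.0) = 10.6365 degrees


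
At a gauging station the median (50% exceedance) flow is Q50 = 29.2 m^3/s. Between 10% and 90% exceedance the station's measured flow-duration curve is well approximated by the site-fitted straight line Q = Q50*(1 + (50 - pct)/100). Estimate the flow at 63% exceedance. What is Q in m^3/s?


Q = 29.2 * (1 + (50 - 63)/100) = 25.4040 m^3/s


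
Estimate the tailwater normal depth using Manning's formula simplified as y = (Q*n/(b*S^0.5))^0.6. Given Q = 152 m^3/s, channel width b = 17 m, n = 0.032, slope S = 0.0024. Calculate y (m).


y = (152 * 0.032 / (17 * 0.0024^0.5))^0.6 = 2.8831 m


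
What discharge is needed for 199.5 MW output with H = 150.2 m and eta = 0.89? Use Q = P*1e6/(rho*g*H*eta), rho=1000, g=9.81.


Q = 199.5 * 1e6 / (1000 * 9.81 * 150.2 * 0.89) = 152.1297 m^3/s


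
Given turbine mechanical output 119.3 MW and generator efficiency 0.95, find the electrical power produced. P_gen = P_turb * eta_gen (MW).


P_gen = 119.3 * 0.95 = 113.3350 MW


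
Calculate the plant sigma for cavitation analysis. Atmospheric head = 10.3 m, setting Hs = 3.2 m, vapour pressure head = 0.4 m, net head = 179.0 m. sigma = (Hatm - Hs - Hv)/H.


sigma = (10.3 - 3.2 - 0.4) / 179.0 = 0.0374


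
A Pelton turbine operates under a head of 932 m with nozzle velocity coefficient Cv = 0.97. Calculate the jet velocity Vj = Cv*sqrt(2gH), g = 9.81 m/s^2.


Vj = 0.97 * sqrt(2*9.81*932) = 131.1684 m/s


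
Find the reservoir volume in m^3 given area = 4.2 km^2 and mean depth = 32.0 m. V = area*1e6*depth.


V = 4.2 * 1e6 * 32.0 = 1.3440e+08 m^3


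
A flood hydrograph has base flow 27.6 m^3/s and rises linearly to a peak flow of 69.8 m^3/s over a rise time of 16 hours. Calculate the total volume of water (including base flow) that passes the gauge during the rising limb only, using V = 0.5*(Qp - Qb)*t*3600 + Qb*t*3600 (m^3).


V = 0.5*(69.8 - 27.6)*16*3600 + 27.6*16*3600 = 2.8051e+06 m^3


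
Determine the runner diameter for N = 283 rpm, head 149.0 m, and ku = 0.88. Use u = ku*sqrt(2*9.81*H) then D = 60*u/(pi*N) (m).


u = 0.88 * sqrt(2*9.81*149.0) = 47.5801 m/s
D = 60 * 47.5801 / (pi * 283) = 3.2110 m


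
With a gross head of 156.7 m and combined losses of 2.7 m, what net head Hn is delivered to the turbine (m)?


Hn = 156.7 - 2.7 = 154.0000 m


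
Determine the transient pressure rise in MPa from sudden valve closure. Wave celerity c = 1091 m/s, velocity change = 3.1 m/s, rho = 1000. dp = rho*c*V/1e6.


dp = 1000 * 1091 * 3.1 / 1e6 = 3.3821 MPa


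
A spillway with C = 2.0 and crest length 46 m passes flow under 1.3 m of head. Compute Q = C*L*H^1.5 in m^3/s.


Q = 2.0 * 46 * 1.3^1.5 = 136.3650 m^3/s


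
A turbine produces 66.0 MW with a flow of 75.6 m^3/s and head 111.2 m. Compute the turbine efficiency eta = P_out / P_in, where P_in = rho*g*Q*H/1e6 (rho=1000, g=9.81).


P_in = 1000 * 9.81 * 75.6 * 111.2 / 1e6 = 82.4699 MW
eta = 66.0 / 82.4699 = 0.8003


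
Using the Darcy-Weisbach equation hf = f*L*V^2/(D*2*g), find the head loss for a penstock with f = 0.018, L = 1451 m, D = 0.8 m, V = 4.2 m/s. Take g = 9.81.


hf = 0.018 * 1451 * 4.2^2 / (0.8 * 2 * 9.81) = 29.3528 m


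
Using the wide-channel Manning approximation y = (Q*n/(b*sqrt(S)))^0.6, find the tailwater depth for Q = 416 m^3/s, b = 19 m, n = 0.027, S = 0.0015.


y = (416 * 0.027 / (19 * 0.0015^0.5))^0.6 = 5.1309 m


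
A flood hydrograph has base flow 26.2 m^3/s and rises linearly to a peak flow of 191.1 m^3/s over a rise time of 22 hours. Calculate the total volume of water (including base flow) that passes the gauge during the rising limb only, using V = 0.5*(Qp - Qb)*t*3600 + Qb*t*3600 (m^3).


V = 0.5*(191.1 - 26.2)*22*3600 + 26.2*22*3600 = 8.6051e+06 m^3


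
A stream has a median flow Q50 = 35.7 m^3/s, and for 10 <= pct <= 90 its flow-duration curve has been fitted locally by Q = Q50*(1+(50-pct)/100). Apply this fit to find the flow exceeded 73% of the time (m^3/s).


Q = 35.7 * (1 + (50 - 73)/100) = 27.4890 m^3/s


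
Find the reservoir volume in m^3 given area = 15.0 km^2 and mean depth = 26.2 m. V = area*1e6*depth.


V = 15.0 * 1e6 * 26.2 = 3.9300e+08 m^3


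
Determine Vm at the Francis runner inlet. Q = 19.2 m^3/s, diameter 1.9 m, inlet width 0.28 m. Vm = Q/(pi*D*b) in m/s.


Vm = 19.2 / (pi * 1.9 * 0.28) = 11.4879 m/s


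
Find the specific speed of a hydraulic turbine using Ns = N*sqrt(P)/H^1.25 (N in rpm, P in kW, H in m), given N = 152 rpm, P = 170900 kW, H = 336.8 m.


Ns = 152 * 170900^0.5 / 336.8^1.25 = 43.5511


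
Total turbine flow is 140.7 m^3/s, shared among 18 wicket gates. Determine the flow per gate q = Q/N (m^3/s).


q = 140.7 / 18 = 7.8167 m^3/s


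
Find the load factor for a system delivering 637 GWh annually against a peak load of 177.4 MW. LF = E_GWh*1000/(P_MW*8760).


LF = 637 * 1000 / (177.4 * 8760) = 0.4099


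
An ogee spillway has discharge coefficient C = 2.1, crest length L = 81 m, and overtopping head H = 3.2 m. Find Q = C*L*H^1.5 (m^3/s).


Q = 2.1 * 81 * 3.2^1.5 = 973.7092 m^3/s


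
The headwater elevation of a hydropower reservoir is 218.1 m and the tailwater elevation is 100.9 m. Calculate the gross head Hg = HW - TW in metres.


Hg = 218.1 - 100.9 = 117.2000 m


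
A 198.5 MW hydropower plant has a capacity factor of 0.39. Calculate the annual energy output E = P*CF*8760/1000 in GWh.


E = 198.5 * 0.39 * 8760 / 1000 = 678.1554 GWh


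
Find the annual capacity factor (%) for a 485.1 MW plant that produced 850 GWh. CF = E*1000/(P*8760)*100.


CF = 850 * 1000 / (485.1 * 8760) * 100 = 20.0025 %


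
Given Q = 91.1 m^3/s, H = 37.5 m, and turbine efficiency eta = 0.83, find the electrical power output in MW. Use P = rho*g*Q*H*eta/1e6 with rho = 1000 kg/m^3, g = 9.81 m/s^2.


P = 1000 * 9.81 * 91.1 * 37.5 * 0.83 / 1e6 = 27.8161 MW


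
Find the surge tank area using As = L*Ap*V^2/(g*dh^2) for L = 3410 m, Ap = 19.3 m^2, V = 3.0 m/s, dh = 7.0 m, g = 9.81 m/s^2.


As = 3410 * 19.3 * 3.0^2 / (9.81 * 7.0^2) = 1232.2224 m^2


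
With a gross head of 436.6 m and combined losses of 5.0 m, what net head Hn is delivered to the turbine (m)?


Hn = 436.6 - 5.0 = 431.6000 m


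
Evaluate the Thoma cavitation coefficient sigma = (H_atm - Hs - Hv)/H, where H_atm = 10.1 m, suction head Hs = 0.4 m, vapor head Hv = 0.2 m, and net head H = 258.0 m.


sigma = (10.1 - 0.4 - 0.2) / 258.0 = 0.0368


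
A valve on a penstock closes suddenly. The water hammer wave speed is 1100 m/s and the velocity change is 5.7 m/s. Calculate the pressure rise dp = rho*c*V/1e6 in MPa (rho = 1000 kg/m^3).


dp = 1000 * 1100 * 5.7 / 1e6 = 6.2700 MPa


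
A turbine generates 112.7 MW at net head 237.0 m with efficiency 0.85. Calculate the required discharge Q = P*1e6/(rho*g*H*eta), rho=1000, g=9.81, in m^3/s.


Q = 112.7 * 1e6 / (1000 * 9.81 * 237.0 * 0.85) = 57.0279 m^3/s


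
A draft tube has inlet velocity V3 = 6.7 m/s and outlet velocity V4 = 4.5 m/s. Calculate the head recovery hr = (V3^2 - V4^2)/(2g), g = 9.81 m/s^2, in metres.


hr = (6.7^2 - 4.5^2) / (2*9.81) = 1.2559 m


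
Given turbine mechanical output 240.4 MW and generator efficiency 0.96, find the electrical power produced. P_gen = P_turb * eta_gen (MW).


P_gen = 240.4 * 0.96 = 230.7840 MW


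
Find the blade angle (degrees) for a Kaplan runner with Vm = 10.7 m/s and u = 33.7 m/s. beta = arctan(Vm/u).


beta = arctan(10.7 / 33.7) = 17.6150 degrees


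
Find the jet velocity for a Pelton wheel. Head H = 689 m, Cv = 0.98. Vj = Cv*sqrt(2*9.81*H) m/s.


Vj = 0.98 * sqrt(2*9.81*689) = 113.9424 m/s


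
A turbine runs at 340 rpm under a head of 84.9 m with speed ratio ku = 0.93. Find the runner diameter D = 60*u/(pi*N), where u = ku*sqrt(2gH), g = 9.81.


u = 0.93 * sqrt(2*9.81*84.9) = 37.9565 m/s
D = 60 * 37.9565 / (pi * 340) = 2.1321 m


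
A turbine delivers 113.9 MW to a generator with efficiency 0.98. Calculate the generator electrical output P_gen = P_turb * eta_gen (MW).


P_gen = 113.9 * 0.98 = 111.6220 MW


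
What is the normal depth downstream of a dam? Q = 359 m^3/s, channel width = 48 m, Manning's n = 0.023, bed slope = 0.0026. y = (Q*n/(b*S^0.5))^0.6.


y = (359 * 0.023 / (48 * 0.0026^0.5))^0.6 = 2.0742 m


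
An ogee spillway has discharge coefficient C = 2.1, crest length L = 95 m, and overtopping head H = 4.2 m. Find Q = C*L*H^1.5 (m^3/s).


Q = 2.1 * 95 * 4.2^1.5 = 1717.1840 m^3/s


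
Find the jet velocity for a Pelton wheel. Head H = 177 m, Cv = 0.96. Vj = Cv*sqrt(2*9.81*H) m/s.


Vj = 0.96 * sqrt(2*9.81*177) = 56.5728 m/s


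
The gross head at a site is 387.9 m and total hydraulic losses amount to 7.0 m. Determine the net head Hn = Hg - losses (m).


Hn = 387.9 - 7.0 = 380.9000 m


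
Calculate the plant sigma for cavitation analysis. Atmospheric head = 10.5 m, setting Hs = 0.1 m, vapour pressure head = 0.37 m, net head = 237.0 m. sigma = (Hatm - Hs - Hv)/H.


sigma = (10.5 - 0.1 - 0.37) / 237.0 = 0.0423


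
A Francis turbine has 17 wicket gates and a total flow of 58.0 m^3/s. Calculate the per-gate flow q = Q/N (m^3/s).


q = 58.0 / 17 = 3.4118 m^3/s


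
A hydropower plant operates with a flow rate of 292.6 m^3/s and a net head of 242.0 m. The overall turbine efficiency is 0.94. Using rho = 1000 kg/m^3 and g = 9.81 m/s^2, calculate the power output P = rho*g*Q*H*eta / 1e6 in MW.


P = 1000 * 9.81 * 292.6 * 242.0 * 0.94 / 1e6 = 652.9600 MW


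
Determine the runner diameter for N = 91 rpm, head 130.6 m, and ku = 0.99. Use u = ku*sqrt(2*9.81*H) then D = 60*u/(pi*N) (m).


u = 0.99 * sqrt(2*9.81*130.6) = 50.1137 m/s
D = 60 * 50.1137 / (pi * 91) = 10.5176 m


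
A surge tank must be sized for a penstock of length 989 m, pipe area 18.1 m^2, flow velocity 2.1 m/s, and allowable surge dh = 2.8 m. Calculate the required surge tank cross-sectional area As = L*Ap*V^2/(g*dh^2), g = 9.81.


As = 989 * 18.1 * 2.1^2 / (9.81 * 2.8^2) = 1026.4278 m^2


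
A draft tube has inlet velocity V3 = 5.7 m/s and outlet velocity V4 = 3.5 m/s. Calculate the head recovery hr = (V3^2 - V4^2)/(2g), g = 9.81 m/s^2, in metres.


hr = (5.7^2 - 3.5^2) / (2*9.81) = 1.0316 m


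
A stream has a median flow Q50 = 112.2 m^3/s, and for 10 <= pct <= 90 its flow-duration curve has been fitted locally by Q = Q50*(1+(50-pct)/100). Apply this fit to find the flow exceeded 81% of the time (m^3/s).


Q = 112.2 * (1 + (50 - 81)/100) = 77.4180 m^3/s


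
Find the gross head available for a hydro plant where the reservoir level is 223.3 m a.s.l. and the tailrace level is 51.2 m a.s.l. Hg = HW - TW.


Hg = 223.3 - 51.2 = 172.1000 m


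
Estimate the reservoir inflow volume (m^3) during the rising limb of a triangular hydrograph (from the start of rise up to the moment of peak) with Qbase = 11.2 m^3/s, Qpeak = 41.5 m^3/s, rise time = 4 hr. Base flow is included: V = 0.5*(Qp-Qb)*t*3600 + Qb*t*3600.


V = 0.5*(41.5 - 11.2)*4*3600 + 11.2*4*3600 = 379440.0000 m^3


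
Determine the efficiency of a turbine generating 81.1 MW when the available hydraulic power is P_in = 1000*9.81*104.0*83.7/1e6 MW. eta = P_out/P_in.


P_in = 1000 * 9.81 * 104.0 * 83.7 / 1e6 = 85.3941 MW
eta = 81.1 / 85.3941 = 0.9497


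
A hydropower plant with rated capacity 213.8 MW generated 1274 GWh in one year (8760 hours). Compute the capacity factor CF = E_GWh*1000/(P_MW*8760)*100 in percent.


CF = 1274 * 1000 / (213.8 * 8760) * 100 = 68.0233 %


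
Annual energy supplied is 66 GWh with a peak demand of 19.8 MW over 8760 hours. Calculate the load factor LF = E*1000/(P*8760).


LF = 66 * 1000 / (19.8 * 8760) = 0.3805


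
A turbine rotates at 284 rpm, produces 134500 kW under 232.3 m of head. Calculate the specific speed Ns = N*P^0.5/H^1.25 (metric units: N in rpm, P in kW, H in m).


Ns = 284 * 134500^0.5 / 232.3^1.25 = 114.8466


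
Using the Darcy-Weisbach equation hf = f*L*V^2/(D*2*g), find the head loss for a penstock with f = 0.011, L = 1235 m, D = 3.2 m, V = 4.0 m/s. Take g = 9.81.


hf = 0.011 * 1235 * 4.0^2 / (3.2 * 2 * 9.81) = 3.4620 m


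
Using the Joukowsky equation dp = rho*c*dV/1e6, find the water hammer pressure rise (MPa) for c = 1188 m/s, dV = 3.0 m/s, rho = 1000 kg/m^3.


dp = 1000 * 1188 * 3.0 / 1e6 = 3.5640 MPa


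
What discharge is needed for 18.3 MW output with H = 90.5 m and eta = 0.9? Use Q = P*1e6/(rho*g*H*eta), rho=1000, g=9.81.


Q = 18.3 * 1e6 / (1000 * 9.81 * 90.5 * 0.9) = 22.9029 m^3/s


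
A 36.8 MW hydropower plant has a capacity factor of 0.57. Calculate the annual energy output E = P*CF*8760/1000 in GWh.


E = 36.8 * 0.57 * 8760 / 1000 = 183.7498 GWh


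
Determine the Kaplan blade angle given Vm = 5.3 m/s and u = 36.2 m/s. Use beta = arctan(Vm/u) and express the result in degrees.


beta = arctan(5.3 / 36.2) = 8.3294 degrees


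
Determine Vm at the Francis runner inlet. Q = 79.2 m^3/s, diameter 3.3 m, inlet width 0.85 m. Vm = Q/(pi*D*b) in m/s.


Vm = 79.2 / (pi * 3.3 * 0.85) = 8.9876 m/s


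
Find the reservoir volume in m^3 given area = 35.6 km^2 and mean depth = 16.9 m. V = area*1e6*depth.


V = 35.6 * 1e6 * 16.9 = 6.0164e+08 m^3


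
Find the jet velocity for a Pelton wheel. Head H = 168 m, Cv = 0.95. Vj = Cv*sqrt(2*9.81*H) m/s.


Vj = 0.95 * sqrt(2*9.81*168) = 54.5416 m/s


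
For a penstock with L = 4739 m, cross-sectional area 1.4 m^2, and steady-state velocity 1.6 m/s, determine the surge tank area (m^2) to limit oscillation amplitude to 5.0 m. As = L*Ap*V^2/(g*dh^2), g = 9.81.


As = 4739 * 1.4 * 1.6^2 / (9.81 * 5.0^2) = 69.2541 m^2


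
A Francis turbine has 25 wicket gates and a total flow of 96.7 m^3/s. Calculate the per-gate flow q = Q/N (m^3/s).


q = 96.7 / 25 = 3.8680 m^3/s


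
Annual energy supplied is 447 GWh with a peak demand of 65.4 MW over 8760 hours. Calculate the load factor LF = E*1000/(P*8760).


LF = 447 * 1000 / (65.4 * 8760) = 0.7802


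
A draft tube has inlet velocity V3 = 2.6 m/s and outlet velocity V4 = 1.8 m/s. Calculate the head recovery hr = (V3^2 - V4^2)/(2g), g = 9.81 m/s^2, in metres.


hr = (2.6^2 - 1.8^2) / (2*9.81) = 0.1794 m


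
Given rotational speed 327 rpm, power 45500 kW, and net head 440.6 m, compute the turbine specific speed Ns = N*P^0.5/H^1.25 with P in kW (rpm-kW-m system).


Ns = 327 * 45500^0.5 / 440.6^1.25 = 34.5540


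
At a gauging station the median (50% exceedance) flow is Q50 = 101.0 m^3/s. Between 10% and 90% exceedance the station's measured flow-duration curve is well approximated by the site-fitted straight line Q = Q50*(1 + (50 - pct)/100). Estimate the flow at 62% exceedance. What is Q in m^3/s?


Q = 101.0 * (1 + (50 - 62)/100) = 88.8800 m^3/s


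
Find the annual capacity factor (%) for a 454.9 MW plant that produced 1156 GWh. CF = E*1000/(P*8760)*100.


CF = 1156 * 1000 / (454.9 * 8760) * 100 = 29.0093 %


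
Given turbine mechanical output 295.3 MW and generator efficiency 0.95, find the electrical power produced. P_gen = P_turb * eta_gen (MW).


P_gen = 295.3 * 0.95 = 280.5350 MW


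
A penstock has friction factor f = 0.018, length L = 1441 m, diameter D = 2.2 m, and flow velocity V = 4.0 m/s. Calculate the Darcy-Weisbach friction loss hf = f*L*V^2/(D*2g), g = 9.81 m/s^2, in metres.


hf = 0.018 * 1441 * 4.0^2 / (2.2 * 2 * 9.81) = 9.6147 m


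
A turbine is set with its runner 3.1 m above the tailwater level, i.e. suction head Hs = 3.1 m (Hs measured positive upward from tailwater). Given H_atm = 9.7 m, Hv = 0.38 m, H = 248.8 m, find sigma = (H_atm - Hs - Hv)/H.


sigma = (9.7 - 3.1 - 0.38) / 248.8 = 0.0250


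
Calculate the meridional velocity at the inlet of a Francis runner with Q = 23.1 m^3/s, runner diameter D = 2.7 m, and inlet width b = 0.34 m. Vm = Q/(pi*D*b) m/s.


Vm = 23.1 / (pi * 2.7 * 0.34) = 8.0098 m/s


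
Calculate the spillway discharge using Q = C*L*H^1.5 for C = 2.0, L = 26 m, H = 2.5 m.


Q = 2.0 * 26 * 2.5^1.5 = 205.5480 m^3/s


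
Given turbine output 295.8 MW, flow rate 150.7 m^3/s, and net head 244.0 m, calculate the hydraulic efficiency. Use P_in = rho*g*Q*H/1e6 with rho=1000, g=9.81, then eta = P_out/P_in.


P_in = 1000 * 9.81 * 150.7 * 244.0 / 1e6 = 360.7215 MW
eta = 295.8 / 360.7215 = 0.8200


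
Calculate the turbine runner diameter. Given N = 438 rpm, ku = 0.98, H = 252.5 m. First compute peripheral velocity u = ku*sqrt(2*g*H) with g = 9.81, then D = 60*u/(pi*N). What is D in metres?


u = 0.98 * sqrt(2*9.81*252.5) = 68.9773 m/s
D = 60 * 68.9773 / (pi * 438) = 3.0077 m


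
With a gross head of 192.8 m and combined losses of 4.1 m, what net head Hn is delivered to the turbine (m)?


Hn = 192.8 - 4.1 = 188.7000 m


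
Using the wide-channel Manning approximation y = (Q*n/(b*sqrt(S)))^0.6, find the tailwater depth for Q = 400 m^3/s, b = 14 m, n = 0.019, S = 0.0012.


y = (400 * 0.019 / (14 * 0.0012^0.5))^0.6 = 5.2126 m


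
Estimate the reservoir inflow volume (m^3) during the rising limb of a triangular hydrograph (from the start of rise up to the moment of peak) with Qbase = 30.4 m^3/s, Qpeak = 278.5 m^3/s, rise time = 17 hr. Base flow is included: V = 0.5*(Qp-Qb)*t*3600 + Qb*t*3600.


V = 0.5*(278.5 - 30.4)*17*3600 + 30.4*17*3600 = 9.4523e+06 m^3


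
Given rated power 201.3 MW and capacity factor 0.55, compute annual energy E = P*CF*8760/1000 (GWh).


E = 201.3 * 0.55 * 8760 / 1000 = 969.8634 GWh


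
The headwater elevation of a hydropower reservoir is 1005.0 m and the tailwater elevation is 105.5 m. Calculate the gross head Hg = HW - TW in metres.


Hg = 1005.0 - 105.5 = 899.5000 m


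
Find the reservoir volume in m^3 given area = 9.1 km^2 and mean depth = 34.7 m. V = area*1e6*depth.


V = 9.1 * 1e6 * 34.7 = 3.1577e+08 m^3


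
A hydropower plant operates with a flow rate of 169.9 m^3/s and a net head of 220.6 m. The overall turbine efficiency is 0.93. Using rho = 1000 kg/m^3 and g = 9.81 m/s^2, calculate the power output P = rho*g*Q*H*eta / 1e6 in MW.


P = 1000 * 9.81 * 169.9 * 220.6 * 0.93 / 1e6 = 341.9407 MW


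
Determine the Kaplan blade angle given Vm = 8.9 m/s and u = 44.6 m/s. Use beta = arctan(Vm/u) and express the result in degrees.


beta = arctan(8.9 / 44.6) = 11.2852 degrees


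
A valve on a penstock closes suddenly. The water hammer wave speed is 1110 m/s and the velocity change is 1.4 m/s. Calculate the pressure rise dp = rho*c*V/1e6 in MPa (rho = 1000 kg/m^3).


dp = 1000 * 1110 * 1.4 / 1e6 = 1.5540 MPa


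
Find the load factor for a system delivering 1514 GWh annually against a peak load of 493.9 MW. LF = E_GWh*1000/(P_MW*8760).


LF = 1514 * 1000 / (493.9 * 8760) = 0.3499


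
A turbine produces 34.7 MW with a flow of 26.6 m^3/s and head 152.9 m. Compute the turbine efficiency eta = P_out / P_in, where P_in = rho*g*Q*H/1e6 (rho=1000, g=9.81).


P_in = 1000 * 9.81 * 26.6 * 152.9 / 1e6 = 39.8986 MW
eta = 34.7 / 39.8986 = 0.8697


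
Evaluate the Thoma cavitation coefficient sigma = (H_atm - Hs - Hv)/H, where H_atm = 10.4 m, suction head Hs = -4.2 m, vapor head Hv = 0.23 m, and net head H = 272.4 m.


sigma = (10.4 - (-4.2) - 0.23) / 272.4 = 0.0528


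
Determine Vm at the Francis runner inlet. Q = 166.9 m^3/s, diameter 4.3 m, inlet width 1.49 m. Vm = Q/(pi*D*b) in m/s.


Vm = 166.9 / (pi * 4.3 * 1.49) = 8.2919 m/s


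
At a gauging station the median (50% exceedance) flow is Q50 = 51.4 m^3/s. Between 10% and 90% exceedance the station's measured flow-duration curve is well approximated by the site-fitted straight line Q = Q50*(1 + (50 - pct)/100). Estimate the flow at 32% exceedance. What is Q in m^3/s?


Q = 51.4 * (1 + (50 - 32)/100) = 60.6520 m^3/s


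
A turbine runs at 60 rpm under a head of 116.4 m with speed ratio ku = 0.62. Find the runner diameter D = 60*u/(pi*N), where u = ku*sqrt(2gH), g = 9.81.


u = 0.62 * sqrt(2*9.81*116.4) = 29.6290 m/s
D = 60 * 29.6290 / (pi * 60) = 9.4312 m


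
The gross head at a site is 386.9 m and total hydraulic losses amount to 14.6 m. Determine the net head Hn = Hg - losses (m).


Hn = 386.9 - 14.6 = 372.3000 m


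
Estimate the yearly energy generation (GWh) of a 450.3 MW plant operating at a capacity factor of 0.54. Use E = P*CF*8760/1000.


E = 450.3 * 0.54 * 8760 / 1000 = 2130.0991 GWh


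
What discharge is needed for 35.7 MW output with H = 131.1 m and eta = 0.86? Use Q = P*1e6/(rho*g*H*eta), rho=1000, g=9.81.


Q = 35.7 * 1e6 / (1000 * 9.81 * 131.1 * 0.86) = 32.2774 m^3/s


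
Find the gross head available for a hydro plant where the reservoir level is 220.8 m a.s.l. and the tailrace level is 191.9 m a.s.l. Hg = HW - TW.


Hg = 220.8 - 191.9 = 28.9000 m


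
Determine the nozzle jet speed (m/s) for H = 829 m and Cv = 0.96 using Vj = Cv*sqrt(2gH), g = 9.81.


Vj = 0.96 * sqrt(2*9.81*829) = 122.4329 m/s


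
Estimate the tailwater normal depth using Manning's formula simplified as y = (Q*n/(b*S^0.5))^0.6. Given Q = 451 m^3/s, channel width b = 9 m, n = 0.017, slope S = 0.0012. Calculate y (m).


y = (451 * 0.017 / (9 * 0.0012^0.5))^0.6 = 6.8309 m


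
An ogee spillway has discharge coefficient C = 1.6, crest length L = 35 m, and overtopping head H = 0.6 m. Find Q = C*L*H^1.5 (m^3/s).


Q = 1.6 * 35 * 0.6^1.5 = 26.0264 m^3/s


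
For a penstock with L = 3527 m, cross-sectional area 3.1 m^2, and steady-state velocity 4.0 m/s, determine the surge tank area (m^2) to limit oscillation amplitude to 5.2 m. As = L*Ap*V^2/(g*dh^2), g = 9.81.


As = 3527 * 3.1 * 4.0^2 / (9.81 * 5.2^2) = 659.4949 m^2


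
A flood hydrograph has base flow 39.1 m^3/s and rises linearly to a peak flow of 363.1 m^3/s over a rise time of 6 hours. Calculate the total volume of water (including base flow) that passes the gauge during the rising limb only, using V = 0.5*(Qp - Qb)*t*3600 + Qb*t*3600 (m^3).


V = 0.5*(363.1 - 39.1)*6*3600 + 39.1*6*3600 = 4.3438e+06 m^3


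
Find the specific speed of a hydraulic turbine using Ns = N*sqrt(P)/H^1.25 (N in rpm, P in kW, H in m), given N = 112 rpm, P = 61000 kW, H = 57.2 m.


Ns = 112 * 61000^0.5 / 57.2^1.25 = 175.8482


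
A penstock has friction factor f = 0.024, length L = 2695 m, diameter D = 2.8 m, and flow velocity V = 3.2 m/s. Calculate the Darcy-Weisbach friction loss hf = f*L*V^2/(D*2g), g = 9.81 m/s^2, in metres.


hf = 0.024 * 2695 * 3.2^2 / (2.8 * 2 * 9.81) = 12.0563 m


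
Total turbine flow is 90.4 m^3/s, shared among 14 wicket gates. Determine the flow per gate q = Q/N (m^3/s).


q = 90.4 / 14 = 6.4571 m^3/s


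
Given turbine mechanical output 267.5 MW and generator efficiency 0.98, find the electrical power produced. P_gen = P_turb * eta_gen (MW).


P_gen = 267.5 * 0.98 = 262.1500 MW


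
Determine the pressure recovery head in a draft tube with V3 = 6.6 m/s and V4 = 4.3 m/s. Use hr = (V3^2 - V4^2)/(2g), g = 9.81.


hr = (6.6^2 - 4.3^2) / (2*9.81) = 1.2778 m


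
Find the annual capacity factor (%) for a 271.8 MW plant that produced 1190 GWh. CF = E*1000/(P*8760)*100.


CF = 1190 * 1000 / (271.8 * 8760) * 100 = 49.9797 %


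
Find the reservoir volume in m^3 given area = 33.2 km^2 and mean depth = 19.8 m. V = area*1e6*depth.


V = 33.2 * 1e6 * 19.8 = 6.5736e+08 m^3


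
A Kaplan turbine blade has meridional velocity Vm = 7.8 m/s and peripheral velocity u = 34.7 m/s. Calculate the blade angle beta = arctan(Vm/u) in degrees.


beta = arctan(7.8 / 34.7) = 12.6686 degrees


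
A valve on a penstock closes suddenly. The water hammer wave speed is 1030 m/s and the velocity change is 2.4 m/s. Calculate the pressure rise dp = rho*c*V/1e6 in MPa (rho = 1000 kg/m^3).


dp = 1000 * 1030 * 2.4 / 1e6 = 2.4720 MPa


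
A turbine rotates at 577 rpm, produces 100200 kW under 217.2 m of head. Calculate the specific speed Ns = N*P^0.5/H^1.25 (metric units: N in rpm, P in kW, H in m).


Ns = 577 * 100200^0.5 / 217.2^1.25 = 219.0458


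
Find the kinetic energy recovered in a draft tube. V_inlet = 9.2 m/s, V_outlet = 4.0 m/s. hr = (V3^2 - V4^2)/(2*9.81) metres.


hr = (9.2^2 - 4.0^2) / (2*9.81) = 3.4985 m


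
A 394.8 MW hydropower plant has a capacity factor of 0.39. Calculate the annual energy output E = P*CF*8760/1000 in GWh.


E = 394.8 * 0.39 * 8760 / 1000 = 1348.7947 GWh


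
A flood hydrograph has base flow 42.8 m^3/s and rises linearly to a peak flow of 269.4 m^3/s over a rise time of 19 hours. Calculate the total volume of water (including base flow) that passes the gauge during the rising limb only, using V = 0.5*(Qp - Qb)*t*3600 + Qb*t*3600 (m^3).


V = 0.5*(269.4 - 42.8)*19*3600 + 42.8*19*3600 = 1.0677e+07 m^3


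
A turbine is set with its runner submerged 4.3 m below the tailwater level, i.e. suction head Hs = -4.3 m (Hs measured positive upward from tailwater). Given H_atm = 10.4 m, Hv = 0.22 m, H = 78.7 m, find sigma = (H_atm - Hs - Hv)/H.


sigma = (10.4 - (-4.3) - 0.22) / 78.7 = 0.1840


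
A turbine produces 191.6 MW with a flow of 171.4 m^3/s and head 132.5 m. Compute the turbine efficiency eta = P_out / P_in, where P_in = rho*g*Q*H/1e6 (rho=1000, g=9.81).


P_in = 1000 * 9.81 * 171.4 * 132.5 / 1e6 = 222.7900 MW
eta = 191.6 / 222.7900 = 0.8600


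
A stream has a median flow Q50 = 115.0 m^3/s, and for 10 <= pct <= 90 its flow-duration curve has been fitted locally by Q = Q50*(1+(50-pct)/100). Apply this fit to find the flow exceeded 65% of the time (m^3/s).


Q = 115.0 * (1 + (50 - 65)/100) = 97.7500 m^3/s


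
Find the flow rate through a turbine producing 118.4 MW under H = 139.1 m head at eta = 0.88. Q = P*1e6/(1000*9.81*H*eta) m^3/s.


Q = 118.4 * 1e6 / (1000 * 9.81 * 139.1 * 0.88) = 98.5991 m^3/s


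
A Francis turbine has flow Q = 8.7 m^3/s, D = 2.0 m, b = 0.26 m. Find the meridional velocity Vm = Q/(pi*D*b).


Vm = 8.7 / (pi * 2.0 * 0.26) = 5.3256 m/s


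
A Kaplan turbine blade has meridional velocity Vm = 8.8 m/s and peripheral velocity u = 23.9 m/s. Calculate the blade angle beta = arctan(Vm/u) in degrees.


beta = arctan(8.8 / 23.9) = 20.2137 degrees


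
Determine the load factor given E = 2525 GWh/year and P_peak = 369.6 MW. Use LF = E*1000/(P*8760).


LF = 2525 * 1000 / (369.6 * 8760) = 0.7799


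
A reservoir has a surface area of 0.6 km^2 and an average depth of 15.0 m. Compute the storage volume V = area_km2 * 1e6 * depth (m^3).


V = 0.6 * 1e6 * 15.0 = 9.0000e+06 m^3


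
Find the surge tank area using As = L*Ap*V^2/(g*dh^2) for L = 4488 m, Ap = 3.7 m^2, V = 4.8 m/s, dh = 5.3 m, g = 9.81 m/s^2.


As = 4488 * 3.7 * 4.8^2 / (9.81 * 5.3^2) = 1388.4054 m^2


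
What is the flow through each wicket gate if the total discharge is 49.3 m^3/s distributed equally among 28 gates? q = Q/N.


q = 49.3 / 28 = 1.7607 m^3/s


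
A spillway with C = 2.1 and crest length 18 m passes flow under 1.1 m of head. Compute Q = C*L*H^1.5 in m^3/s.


Q = 2.1 * 18 * 1.1^1.5 = 43.6095 m^3/s


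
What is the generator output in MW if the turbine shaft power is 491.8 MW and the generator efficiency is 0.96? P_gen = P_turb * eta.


P_gen = 491.8 * 0.96 = 472.1280 MW


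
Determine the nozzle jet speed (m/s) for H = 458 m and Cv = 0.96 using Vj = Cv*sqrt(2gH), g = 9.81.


Vj = 0.96 * sqrt(2*9.81*458) = 91.0025 m/s


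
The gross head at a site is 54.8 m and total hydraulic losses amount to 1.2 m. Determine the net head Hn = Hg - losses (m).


Hn = 54.8 - 1.2 = 53.6000 m


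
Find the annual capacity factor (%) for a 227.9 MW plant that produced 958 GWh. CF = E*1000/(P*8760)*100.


CF = 958 * 1000 / (227.9 * 8760) * 100 = 47.9863 %


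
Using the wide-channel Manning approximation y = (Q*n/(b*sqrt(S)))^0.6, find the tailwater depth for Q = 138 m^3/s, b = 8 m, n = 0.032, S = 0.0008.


y = (138 * 0.032 / (8 * 0.0008^0.5))^0.6 = 5.9462 m


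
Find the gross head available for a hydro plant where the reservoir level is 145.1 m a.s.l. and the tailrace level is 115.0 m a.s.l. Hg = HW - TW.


Hg = 145.1 - 115.0 = 30.1000 m


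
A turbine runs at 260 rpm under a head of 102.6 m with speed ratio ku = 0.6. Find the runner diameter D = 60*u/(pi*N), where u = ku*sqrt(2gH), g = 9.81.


u = 0.6 * sqrt(2*9.81*102.6) = 26.9200 m/s
D = 60 * 26.9200 / (pi * 260) = 1.9774 m


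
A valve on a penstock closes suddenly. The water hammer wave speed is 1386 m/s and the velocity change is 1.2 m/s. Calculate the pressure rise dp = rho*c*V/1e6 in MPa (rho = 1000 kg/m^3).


dp = 1000 * 1386 * 1.2 / 1e6 = 1.6632 MPa


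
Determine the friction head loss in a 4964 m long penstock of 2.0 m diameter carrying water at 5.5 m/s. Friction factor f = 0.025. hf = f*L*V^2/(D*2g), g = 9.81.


hf = 0.025 * 4964 * 5.5^2 / (2.0 * 2 * 9.81) = 95.6683 m


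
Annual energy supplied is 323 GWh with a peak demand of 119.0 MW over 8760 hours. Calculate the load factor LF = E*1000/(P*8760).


LF = 323 * 1000 / (119.0 * 8760) = 0.3098


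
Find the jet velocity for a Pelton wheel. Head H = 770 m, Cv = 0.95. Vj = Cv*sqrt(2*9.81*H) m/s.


Vj = 0.95 * sqrt(2*9.81*770) = 116.7666 m/s


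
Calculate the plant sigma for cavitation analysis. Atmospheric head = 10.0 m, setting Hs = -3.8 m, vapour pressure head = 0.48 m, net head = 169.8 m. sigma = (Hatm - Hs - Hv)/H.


sigma = (10.0 - (-3.8) - 0.48) / 169.8 = 0.0784


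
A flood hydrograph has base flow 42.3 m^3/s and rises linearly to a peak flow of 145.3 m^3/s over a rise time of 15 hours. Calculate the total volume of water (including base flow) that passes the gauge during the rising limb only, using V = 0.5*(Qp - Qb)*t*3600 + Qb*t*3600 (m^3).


V = 0.5*(145.3 - 42.3)*15*3600 + 42.3*15*3600 = 5.0652e+06 m^3


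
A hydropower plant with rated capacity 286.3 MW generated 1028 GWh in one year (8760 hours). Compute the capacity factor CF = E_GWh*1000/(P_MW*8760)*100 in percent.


CF = 1028 * 1000 / (286.3 * 8760) * 100 = 40.9890 %


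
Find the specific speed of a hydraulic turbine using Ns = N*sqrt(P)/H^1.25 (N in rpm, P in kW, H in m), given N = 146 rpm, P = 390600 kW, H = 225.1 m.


Ns = 146 * 390600^0.5 / 225.1^1.25 = 104.6525


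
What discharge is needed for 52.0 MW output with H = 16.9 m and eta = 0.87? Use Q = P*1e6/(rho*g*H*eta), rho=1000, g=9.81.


Q = 52.0 * 1e6 / (1000 * 9.81 * 16.9 * 0.87) = 360.5192 m^3/s


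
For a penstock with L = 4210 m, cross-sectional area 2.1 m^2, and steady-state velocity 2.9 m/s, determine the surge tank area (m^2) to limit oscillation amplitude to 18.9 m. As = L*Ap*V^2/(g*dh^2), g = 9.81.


As = 4210 * 2.1 * 2.9^2 / (9.81 * 18.9^2) = 21.2180 m^2


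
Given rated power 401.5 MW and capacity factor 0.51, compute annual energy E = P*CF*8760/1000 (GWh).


E = 401.5 * 0.51 * 8760 / 1000 = 1793.7414 GWh


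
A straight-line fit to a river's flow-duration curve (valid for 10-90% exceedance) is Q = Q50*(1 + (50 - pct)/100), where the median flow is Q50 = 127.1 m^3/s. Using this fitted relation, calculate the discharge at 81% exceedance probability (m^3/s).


Q = 127.1 * (1 + (50 - 81)/100) = 87.6990 m^3/s


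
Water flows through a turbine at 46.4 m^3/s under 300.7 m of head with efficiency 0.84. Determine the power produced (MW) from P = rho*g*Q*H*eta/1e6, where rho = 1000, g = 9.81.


P = 1000 * 9.81 * 46.4 * 300.7 * 0.84 / 1e6 = 114.9740 MW


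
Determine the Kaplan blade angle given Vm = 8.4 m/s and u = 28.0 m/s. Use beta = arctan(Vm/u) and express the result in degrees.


beta = arctan(8.4 / 28.0) = 16.6992 degrees


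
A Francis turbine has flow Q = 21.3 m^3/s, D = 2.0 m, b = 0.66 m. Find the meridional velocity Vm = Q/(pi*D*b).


Vm = 21.3 / (pi * 2.0 * 0.66) = 5.1364 m/s


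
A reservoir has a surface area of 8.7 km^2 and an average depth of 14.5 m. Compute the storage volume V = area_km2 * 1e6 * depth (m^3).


V = 8.7 * 1e6 * 14.5 = 1.2615e+08 m^3


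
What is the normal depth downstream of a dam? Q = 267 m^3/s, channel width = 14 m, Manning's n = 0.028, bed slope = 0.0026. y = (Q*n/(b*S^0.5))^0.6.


y = (267 * 0.028 / (14 * 0.0026^0.5))^0.6 = 4.0929 m


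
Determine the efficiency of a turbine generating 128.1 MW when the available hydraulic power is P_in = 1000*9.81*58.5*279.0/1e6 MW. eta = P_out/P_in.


P_in = 1000 * 9.81 * 58.5 * 279.0 / 1e6 = 160.1139 MW
eta = 128.1 / 160.1139 = 0.8001


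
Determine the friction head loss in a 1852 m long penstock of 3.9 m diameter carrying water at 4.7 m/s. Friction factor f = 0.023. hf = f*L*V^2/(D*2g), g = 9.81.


hf = 0.023 * 1852 * 4.7^2 / (3.9 * 2 * 9.81) = 12.2970 m


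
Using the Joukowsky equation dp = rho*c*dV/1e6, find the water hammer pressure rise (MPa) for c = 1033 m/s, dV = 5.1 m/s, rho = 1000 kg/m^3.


dp = 1000 * 1033 * 5.1 / 1e6 = 5.2683 MPa


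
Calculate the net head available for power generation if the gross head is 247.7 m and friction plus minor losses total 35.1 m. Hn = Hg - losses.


Hn = 247.7 - 35.1 = 212.6000 m


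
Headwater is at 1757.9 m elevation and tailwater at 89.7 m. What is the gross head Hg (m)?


Hg = 1757.9 - 89.7 = 1668.2000 m


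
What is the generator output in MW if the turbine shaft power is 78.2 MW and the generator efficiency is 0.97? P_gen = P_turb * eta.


P_gen = 78.2 * 0.97 = 75.8540 MW


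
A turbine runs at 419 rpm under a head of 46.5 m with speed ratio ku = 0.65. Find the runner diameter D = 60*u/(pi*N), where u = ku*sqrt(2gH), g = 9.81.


u = 0.65 * sqrt(2*9.81*46.5) = 19.6331 m/s
D = 60 * 19.6331 / (pi * 419) = 0.8949 m


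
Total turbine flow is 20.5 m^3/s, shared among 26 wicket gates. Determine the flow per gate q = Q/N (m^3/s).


q = 20.5 / 26 = 0.7885 m^3/s


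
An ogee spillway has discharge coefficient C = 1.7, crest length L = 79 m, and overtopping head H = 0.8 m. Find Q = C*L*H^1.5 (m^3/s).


Q = 1.7 * 79 * 0.8^1.5 = 96.0973 m^3/s


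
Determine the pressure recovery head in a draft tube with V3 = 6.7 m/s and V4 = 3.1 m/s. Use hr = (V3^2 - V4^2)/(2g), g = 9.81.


hr = (6.7^2 - 3.1^2) / (2*9.81) = 1.7982 m


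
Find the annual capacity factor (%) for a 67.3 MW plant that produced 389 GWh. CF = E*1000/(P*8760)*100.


CF = 389 * 1000 / (67.3 * 8760) * 100 = 65.9828 %


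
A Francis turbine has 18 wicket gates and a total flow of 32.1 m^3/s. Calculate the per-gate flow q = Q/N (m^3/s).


q = 32.1 / 18 = 1.7833 m^3/s


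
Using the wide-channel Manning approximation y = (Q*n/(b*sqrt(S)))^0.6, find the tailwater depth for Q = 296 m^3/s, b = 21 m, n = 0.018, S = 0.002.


y = (296 * 0.018 / (21 * 0.002^0.5))^0.6 = 2.8333 m


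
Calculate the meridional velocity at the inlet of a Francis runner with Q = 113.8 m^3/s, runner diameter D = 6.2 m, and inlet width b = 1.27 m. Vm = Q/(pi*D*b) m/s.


Vm = 113.8 / (pi * 6.2 * 1.27) = 4.6004 m/s


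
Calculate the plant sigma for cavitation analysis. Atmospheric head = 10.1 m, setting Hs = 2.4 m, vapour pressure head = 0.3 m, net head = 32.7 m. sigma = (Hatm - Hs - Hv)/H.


sigma = (10.1 - 2.4 - 0.3) / 32.7 = 0.2263


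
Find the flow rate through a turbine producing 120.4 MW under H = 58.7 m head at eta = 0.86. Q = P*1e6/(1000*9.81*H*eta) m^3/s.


Q = 120.4 * 1e6 / (1000 * 9.81 * 58.7 * 0.86) = 243.1201 m^3/s


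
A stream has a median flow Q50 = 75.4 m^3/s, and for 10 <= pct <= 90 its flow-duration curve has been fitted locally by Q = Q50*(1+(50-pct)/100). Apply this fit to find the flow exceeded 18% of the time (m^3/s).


Q = 75.4 * (1 + (50 - 18)/100) = 99.5280 m^3/s


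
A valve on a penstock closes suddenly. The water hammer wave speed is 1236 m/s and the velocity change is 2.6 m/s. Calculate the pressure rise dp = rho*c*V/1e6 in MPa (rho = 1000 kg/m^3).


dp = 1000 * 1236 * 2.6 / 1e6 = 3.2136 MPa


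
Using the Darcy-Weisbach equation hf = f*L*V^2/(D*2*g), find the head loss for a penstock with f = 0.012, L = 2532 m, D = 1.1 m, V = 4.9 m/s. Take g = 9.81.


hf = 0.012 * 2532 * 4.9^2 / (1.1 * 2 * 9.81) = 33.8022 m


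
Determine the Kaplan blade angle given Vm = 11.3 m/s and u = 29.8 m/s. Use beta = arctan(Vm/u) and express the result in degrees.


beta = arctan(11.3 / 29.8) = 20.7665 degrees


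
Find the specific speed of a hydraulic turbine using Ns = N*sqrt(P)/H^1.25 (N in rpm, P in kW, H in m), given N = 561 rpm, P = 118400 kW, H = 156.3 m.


Ns = 561 * 118400^0.5 / 156.3^1.25 = 349.2931


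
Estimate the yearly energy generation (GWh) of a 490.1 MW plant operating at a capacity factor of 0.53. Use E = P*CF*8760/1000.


E = 490.1 * 0.53 * 8760 / 1000 = 2275.4363 GWh
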